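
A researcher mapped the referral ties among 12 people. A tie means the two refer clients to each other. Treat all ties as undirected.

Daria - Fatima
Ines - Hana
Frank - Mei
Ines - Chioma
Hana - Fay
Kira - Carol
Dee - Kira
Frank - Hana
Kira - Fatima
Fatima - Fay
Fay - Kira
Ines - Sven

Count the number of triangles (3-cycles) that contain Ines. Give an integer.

0

Ines's neighbors are Chioma, Hana, and Sven, but none of them are tied to each other, so no triangle contains Ines.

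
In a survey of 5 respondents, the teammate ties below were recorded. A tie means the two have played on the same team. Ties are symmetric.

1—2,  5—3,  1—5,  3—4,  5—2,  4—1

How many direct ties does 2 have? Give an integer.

2

2 is directly tied to 1 and 5. That is 2 neighbors, so the degree of 2 is 2.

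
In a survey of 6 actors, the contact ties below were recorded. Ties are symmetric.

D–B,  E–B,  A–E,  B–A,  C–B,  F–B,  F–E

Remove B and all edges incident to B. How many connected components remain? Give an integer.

3

Without B, the remaining ties split the others into: {D}; {C}; {A, E, F}.
That's 3 separate components.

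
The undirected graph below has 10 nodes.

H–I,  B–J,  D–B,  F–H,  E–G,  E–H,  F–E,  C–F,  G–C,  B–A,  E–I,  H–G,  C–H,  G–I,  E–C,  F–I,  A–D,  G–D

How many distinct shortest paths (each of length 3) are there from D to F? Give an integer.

4

The shortest distance is 3. The length-3 paths are: D–G–H–F; D–G–C–F; D–G–E–F; D–G–I–F.
That gives 4 distinct shortest paths.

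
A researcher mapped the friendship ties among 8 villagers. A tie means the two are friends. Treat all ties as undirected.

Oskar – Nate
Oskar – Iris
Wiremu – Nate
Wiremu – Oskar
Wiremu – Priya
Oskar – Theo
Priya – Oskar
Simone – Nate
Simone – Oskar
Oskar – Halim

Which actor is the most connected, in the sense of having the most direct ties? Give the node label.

Oskar

Degrees — Halim:1, Iris:1, Nate:3, Oskar:7, Priya:2, Simone:2, Theo:1, Wiremu:3.
The maximum is 7, attained only by Oskar.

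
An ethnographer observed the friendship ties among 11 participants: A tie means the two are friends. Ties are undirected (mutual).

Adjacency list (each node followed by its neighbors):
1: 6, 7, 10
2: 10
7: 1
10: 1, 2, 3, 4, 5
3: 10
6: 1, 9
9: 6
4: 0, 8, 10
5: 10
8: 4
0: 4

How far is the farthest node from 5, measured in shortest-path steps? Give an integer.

4

Distances from 5: 0:3, 1:2, 2:2, 3:2, 4:2, 6:3, 7:3, 8:3, 9:4, 10:1.
The largest is 4 (to 9), so the eccentricity of 5 is 4.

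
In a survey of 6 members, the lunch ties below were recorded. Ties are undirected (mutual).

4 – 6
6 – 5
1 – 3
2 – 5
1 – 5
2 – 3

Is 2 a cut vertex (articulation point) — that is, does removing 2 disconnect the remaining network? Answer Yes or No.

Even without 2, every remaining node can still reach every other (the residual graph is connected), so 2 is not a cut vertex.

No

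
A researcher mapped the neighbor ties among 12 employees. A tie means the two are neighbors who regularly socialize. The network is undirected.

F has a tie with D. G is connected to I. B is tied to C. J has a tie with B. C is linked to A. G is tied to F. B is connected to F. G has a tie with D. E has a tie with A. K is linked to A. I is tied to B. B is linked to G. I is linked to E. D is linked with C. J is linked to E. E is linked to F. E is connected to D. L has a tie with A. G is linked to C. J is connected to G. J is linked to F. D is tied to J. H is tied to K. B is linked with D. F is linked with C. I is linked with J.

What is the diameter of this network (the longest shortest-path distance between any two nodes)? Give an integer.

Eccentricity of each node (its greatest distance to any other): A:2, B:4, C:3, D:4, E:3, F:4, G:4, H:4, I:4, J:4, K:3, L:3.
The maximum eccentricity is 4, realized for instance by the pair H–G via H – K – A – C – G. So the diameter is 4.

4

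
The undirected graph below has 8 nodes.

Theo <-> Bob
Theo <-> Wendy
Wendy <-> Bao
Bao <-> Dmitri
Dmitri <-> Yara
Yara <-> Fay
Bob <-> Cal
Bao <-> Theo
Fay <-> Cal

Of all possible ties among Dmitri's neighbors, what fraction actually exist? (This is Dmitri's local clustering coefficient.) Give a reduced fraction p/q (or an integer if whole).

0

Dmitri's neighbors: Bao and Yara (k = 2).
Possible neighbor pairs: C(2,2) = 1. Edges among them: none → e = 0.
Clustering(Dmitri) = 0/1.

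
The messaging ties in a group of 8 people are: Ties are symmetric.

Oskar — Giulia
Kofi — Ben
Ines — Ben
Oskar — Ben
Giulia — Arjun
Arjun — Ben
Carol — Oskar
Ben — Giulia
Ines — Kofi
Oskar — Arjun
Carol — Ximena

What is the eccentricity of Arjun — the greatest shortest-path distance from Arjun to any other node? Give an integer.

3

Distances from Arjun: Ben:1, Carol:2, Giulia:1, Ines:2, Kofi:2, Oskar:1, Ximena:3.
The largest is 3 (to Ximena), so the eccentricity of Arjun is 3.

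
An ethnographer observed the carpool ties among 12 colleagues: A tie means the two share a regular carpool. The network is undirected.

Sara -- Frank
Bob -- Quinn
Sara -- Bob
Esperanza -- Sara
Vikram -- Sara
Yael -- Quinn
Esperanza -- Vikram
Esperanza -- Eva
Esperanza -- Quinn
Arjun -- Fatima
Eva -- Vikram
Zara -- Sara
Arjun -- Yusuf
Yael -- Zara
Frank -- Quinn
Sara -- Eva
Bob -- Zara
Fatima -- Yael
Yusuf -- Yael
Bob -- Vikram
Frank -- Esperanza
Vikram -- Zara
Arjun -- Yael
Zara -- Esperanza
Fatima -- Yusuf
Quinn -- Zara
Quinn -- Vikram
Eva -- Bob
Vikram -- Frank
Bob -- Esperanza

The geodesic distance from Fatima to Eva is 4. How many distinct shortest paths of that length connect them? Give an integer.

7

The shortest distance is 4. The length-4 paths are: Fatima–Yael–Zara–Sara–Eva; Fatima–Yael–Quinn–Vikram–Eva; Fatima–Yael–Zara–Vikram–Eva; Fatima–Yael–Quinn–Esperanza–Eva; Fatima–Yael–Zara–Esperanza–Eva; Fatima–Yael–Quinn–Bob–Eva (and 1 more).
That gives 7 distinct shortest paths.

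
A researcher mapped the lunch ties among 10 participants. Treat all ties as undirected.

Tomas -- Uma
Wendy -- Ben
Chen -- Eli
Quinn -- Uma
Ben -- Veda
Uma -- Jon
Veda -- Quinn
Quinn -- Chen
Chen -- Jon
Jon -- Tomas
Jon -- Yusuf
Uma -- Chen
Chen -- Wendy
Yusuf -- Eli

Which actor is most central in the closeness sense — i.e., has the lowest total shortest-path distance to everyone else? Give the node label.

Farness (sum of distances to all others) for each node — Ben:23, Chen:13, Eli:19, Jon:16, Quinn:16, Tomas:21, Uma:15, Veda:21, Wendy:18, Yusuf:22.
The smallest farness is 13, for Chen, so Chen has the highest closeness.

Chen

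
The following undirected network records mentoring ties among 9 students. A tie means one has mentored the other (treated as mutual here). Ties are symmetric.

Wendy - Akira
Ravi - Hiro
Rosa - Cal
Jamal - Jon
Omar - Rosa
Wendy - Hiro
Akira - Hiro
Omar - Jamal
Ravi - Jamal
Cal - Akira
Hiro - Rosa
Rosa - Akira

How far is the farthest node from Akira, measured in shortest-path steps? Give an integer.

4

Distances from Akira: Cal:1, Hiro:1, Jamal:3, Jon:4, Omar:2, Ravi:2, Rosa:1, Wendy:1.
The largest is 4 (to Jon), so the eccentricity of Akira is 4.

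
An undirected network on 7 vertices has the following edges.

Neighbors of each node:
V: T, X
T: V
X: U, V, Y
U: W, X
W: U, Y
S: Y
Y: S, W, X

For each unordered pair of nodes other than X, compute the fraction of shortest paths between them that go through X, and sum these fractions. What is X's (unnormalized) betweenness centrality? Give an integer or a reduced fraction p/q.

Pairs whose geodesics pass through X — S–U: 1/2; S–T: 1; S–V: 1; W–T: 2/2; W–V: 2/2; U–Y: 1/2; U–T: 1; U–V: 1; Y–T: 1; Y–V: 1.
All other pairs contribute 0.
Summing the contributions gives betweenness(X) = 9.

9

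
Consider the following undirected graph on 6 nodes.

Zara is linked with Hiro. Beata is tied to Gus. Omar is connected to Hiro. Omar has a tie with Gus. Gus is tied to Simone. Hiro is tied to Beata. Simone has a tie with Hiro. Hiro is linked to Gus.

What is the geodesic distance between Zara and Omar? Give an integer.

2

One shortest route is Zara – Hiro – Omar, which uses 2 edges, and Zara and Omar are not directly tied, so nothing shorter exists. So d(Zara,Omar) = 2.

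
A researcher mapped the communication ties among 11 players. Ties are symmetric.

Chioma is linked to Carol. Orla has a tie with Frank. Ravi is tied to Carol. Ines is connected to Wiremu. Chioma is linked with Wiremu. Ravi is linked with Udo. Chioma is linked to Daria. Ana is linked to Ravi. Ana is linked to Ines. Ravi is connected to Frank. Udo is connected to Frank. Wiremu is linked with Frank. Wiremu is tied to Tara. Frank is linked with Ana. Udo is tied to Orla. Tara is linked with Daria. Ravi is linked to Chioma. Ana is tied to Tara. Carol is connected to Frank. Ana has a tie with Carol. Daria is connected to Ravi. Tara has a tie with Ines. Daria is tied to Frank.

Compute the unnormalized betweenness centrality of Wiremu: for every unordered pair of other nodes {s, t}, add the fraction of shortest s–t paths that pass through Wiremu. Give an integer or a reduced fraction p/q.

83/20

Pairs whose geodesics pass through Wiremu — Frank–Tara: 1/3; Frank–Chioma: 1/4; Frank–Ines: 1/2; Udo–Tara: 1/5; Udo–Ines: 1/3; Tara–Chioma: 1/2; Tara–Orla: 1/3; Chioma–Ines: 1; Chioma–Orla: 1/5; Ines–Orla: 1/2.
All other pairs contribute 0.
Summing the contributions gives betweenness(Wiremu) = 83/20.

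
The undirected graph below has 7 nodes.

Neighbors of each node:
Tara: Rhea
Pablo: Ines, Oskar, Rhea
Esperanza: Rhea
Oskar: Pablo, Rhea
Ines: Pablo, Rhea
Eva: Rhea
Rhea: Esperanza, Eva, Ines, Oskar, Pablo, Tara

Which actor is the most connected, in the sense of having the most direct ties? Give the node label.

Degrees — Esperanza:1, Eva:1, Ines:2, Oskar:2, Pablo:3, Rhea:6, Tara:1.
The maximum is 6, attained only by Rhea.

Rhea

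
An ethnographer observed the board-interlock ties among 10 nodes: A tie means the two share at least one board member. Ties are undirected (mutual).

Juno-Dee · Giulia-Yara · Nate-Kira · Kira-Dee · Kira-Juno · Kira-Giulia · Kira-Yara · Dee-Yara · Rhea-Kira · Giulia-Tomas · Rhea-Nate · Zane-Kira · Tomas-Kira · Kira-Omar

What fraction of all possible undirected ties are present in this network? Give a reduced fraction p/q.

14/45

There are 14 edges and 10 nodes, so the maximum possible is C(10,2) = 45.
Density = 14/45.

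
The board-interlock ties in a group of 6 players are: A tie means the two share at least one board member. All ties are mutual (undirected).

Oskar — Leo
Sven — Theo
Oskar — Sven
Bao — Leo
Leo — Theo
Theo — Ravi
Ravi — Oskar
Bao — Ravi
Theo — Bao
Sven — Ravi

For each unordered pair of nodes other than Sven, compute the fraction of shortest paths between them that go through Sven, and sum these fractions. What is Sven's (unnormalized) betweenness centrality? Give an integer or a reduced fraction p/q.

1/3

Pairs whose geodesics pass through Sven — Oskar–Theo: 1/3.
All other pairs contribute 0.
Summing the contributions gives betweenness(Sven) = 1/3.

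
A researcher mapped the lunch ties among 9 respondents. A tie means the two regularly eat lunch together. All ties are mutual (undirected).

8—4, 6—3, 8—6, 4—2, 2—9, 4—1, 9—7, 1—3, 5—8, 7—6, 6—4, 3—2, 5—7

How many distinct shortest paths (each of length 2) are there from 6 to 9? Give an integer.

The shortest distance is 2, and the only length-2 path is 6–7–9. So there is exactly 1 shortest path.

1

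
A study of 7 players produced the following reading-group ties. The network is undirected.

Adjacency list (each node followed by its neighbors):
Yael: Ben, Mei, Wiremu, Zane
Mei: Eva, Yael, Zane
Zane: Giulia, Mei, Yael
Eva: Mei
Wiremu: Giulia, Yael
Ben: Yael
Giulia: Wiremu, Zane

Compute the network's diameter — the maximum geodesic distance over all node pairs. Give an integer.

3

Eccentricity of each node (its greatest distance to any other): Ben:3, Eva:3, Giulia:3, Mei:2, Wiremu:3, Yael:2, Zane:2.
The maximum eccentricity is 3, realized for instance by the pair Eva–Wiremu via Eva – Mei – Yael – Wiremu. So the diameter is 3.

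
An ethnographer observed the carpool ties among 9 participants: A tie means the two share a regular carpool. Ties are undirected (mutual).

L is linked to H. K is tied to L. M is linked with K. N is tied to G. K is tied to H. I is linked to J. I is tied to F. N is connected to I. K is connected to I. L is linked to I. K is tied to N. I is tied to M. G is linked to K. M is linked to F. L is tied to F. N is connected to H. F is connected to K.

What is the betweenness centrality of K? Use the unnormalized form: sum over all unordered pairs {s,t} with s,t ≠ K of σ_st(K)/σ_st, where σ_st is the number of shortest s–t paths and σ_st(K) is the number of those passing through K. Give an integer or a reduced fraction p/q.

25/3

Pairs whose geodesics pass through K — F–N: 1/2; F–G: 1; F–H: 1/2; N–M: 1/2; N–L: 1/3; M–G: 1; M–L: 1/3; M–H: 1; G–J: 1/2; G–L: 1; G–I: 1/2; G–H: 1/2; J–H: 1/3; I–H: 1/3.
All other pairs contribute 0.
Summing the contributions gives betweenness(K) = 25/3.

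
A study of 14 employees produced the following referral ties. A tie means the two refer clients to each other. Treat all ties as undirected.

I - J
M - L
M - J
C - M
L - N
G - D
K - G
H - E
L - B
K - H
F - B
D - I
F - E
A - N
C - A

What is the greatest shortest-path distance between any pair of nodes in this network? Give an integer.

7

Eccentricity of each node (its greatest distance to any other): A:7, B:5, C:6, D:5, E:5, F:5, G:6, H:6, I:5, J:5, K:7, L:5, M:5, N:6.
The maximum eccentricity is 7, realized for instance by the pair K–A via K – H – E – F – B – L – N – A. So the diameter is 7.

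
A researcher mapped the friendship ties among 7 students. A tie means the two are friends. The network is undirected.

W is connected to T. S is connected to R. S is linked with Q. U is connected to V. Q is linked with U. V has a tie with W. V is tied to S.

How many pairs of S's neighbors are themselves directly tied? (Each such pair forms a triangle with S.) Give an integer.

0

S's neighbors are Q, R, and V, but none of them are tied to each other, so no triangle contains S.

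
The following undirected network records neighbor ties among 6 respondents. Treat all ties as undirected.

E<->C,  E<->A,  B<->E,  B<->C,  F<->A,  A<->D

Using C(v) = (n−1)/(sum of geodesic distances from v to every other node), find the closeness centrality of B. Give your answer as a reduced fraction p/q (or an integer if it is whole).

1/2

Distances from B: A:2, C:1, D:3, E:1, F:3. Sum = 10.
n = 6, so closeness = 5/10 = 1/2.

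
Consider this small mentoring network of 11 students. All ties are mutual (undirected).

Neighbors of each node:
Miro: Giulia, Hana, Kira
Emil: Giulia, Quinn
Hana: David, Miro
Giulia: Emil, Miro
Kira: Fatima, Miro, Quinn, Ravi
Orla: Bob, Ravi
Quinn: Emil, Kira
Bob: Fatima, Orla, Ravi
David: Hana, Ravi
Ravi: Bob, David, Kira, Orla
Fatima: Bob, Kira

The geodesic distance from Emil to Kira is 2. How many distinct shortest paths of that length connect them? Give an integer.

1

The shortest distance is 2, and the only length-2 path is Emil–Quinn–Kira. So there is exactly 1 shortest path.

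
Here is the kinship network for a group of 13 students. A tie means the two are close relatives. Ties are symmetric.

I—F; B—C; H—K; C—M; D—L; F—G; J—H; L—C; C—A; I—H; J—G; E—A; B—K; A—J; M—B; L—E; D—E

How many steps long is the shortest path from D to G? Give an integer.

4

One shortest route is D – E – A – J – G, which uses 4 edges, and at distance 3 from D we only reach {B, J, M}, which does not include G. So d(D,G) = 4.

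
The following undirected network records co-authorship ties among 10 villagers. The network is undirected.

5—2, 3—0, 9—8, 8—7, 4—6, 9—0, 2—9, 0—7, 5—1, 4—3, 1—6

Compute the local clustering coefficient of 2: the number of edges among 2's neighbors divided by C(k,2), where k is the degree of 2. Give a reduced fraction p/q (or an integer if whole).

0

2's neighbors: 5 and 9 (k = 2).
Possible neighbor pairs: C(2,2) = 1. Edges among them: none → e = 0.
Clustering(2) = 0/1.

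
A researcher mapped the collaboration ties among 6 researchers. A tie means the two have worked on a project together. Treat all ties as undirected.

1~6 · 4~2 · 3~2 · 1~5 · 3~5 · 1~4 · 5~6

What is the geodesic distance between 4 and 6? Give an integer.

One shortest route is 4 – 1 – 6, which uses 2 edges, and 4 and 6 are not directly tied, so nothing shorter exists. So d(4,6) = 2.

2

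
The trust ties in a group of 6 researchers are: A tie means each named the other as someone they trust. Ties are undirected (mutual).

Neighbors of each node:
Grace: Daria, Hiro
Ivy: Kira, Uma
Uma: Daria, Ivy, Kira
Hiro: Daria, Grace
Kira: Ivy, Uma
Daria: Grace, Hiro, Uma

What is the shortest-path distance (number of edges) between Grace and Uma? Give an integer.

One shortest route is Grace – Daria – Uma, which uses 2 edges, and Grace and Uma are not directly tied, so nothing shorter exists. So d(Grace,Uma) = 2.

2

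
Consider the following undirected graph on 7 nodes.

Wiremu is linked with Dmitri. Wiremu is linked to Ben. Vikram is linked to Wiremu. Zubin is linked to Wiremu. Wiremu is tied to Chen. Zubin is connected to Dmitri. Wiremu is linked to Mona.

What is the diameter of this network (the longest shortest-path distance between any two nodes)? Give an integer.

Eccentricity of each node (its greatest distance to any other): Ben:2, Chen:2, Dmitri:2, Mona:2, Vikram:2, Wiremu:1, Zubin:2.
The maximum eccentricity is 2, realized for instance by the pair Zubin–Ben via Zubin – Wiremu – Ben. So the diameter is 2.

2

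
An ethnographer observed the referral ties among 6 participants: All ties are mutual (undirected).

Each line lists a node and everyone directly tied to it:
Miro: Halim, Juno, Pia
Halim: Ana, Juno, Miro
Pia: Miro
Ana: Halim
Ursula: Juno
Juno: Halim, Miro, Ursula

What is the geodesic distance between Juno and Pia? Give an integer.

One shortest route is Juno – Miro – Pia, which uses 2 edges, and Juno and Pia are not directly tied, so nothing shorter exists. So d(Juno,Pia) = 2.

2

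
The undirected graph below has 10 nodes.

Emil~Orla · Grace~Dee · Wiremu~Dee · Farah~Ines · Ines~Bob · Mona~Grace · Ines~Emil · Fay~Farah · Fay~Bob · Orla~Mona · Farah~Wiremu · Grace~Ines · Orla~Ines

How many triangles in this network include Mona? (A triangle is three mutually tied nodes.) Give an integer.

0

Mona's neighbors are Grace and Orla, but none of them are tied to each other, so no triangle contains Mona.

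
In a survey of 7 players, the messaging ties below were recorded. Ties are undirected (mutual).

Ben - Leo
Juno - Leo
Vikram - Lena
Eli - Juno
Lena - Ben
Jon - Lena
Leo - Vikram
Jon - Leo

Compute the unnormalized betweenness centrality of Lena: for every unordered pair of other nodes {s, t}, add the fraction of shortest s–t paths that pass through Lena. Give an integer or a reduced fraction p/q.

Pairs whose geodesics pass through Lena — Ben–Vikram: 1/2; Ben–Jon: 1/2; Vikram–Jon: 1/2.
All other pairs contribute 0.
Summing the contributions gives betweenness(Lena) = 3/2.

3/2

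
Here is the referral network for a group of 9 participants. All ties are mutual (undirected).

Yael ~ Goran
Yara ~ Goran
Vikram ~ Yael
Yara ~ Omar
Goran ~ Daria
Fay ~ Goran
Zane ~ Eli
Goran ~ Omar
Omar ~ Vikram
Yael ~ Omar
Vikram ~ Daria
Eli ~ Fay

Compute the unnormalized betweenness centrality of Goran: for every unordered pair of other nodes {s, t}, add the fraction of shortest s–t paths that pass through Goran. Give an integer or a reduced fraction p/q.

Pairs whose geodesics pass through Goran — Zane–Yael: 1; Zane–Daria: 1; Zane–Yara: 1; Zane–Vikram: 3/3; Zane–Omar: 1; Fay–Yael: 1; Fay–Daria: 1; Fay–Yara: 1; Fay–Vikram: 3/3; Fay–Omar: 1; Eli–Yael: 1; Eli–Daria: 1; Eli–Yara: 1; Eli–Vikram: 3/3 … (+5 more pairs).
All other pairs contribute 0.
Summing the contributions gives betweenness(Goran) = 35/2.

35/2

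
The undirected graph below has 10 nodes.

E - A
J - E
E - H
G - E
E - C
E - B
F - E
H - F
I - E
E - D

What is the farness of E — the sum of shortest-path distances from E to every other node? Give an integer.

Distances from E: A:1, B:1, C:1, D:1, F:1, G:1, H:1, I:1, J:1.
Sum = 1 + 1 + 1 + 1 + 1 + 1 + 1 + 1 + 1 = 9.

9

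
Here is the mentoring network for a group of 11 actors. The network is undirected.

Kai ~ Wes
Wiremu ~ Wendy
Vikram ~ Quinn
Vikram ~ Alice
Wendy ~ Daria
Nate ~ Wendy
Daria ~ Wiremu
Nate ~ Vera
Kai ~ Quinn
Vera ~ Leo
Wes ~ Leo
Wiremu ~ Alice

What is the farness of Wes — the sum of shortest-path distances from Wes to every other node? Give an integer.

Distances from Wes: Alice:4, Daria:5, Kai:1, Leo:1, Nate:3, Quinn:2, Vera:2, Vikram:3, Wendy:4, Wiremu:5.
Sum = 4 + 5 + 1 + 1 + 3 + 2 + 2 + 3 + 4 + 5 = 30.

30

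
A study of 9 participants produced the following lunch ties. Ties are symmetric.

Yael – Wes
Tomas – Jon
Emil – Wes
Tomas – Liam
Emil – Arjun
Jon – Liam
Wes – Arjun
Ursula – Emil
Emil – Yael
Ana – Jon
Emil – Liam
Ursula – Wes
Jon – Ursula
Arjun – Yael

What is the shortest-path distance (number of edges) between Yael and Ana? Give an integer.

One shortest route is Yael – Emil – Liam – Jon – Ana, which uses 4 edges, and at distance 3 from Yael we only reach {Jon, Tomas}, which does not include Ana. So d(Yael,Ana) = 4.

4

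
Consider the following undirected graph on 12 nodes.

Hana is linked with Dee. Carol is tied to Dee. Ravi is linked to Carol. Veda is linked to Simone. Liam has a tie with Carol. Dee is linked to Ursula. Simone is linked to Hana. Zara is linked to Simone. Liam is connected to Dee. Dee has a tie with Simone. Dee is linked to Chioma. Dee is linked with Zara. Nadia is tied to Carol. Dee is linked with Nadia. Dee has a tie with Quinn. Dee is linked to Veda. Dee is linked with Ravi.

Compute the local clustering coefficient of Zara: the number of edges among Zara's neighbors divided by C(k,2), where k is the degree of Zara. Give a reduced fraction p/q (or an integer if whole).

Zara's neighbors: Dee and Simone (k = 2).
Possible neighbor pairs: C(2,2) = 1. Edges among them: Dee–Simone → e = 1.
Clustering(Zara) = 1/1.

1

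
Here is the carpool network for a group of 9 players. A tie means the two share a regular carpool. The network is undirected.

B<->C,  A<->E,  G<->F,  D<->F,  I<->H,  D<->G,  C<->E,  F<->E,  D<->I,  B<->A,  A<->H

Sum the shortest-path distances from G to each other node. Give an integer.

19

Distances from G: A:3, B:4, C:3, D:1, E:2, F:1, H:3, I:2.
Sum = 3 + 4 + 3 + 1 + 2 + 1 + 3 + 2 = 19.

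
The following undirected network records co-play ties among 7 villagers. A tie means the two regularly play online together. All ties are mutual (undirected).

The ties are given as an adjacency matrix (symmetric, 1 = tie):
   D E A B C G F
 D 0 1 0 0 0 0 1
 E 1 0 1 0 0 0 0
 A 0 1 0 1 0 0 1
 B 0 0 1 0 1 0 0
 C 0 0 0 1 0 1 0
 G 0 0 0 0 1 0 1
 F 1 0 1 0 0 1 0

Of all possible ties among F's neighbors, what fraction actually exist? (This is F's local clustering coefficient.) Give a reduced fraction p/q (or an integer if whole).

F's neighbors: A, D, and G (k = 3).
Possible neighbor pairs: C(3,2) = 3. Edges among them: none → e = 0.
Clustering(F) = 0/3 = 0.

0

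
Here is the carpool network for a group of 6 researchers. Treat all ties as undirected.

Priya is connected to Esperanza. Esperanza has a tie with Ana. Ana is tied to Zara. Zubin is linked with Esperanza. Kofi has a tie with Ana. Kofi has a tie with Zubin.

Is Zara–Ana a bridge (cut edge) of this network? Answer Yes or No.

Without the Zara–Ana edge there is no alternate route between Zara and Ana, so the network disconnects. It is a bridge.

Yes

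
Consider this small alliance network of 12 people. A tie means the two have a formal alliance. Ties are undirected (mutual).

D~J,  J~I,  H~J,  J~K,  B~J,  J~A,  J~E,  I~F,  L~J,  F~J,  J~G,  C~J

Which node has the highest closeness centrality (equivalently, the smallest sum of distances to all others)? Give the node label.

J

Farness (sum of distances to all others) for each node — A:21, B:21, C:21, D:21, E:21, F:20, G:21, H:21, I:20, J:11, K:21, L:21.
The smallest farness is 11, for J, so J has the highest closeness.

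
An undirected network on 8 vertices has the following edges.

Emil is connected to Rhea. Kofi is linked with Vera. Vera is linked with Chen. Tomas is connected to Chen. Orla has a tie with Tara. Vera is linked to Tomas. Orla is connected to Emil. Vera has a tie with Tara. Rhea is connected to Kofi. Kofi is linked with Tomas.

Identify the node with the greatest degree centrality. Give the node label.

Degrees — Chen:2, Emil:2, Kofi:3, Orla:2, Rhea:2, Tara:2, Tomas:3, Vera:4.
The maximum is 4, attained only by Vera.

Vera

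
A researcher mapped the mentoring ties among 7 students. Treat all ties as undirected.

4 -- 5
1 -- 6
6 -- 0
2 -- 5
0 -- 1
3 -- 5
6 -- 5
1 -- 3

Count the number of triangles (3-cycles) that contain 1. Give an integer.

1's neighbors: 0, 3, and 6.
Neighbor pairs that are themselves tied: 1–0–6. Each forms one triangle with 1, for 1 in total.

1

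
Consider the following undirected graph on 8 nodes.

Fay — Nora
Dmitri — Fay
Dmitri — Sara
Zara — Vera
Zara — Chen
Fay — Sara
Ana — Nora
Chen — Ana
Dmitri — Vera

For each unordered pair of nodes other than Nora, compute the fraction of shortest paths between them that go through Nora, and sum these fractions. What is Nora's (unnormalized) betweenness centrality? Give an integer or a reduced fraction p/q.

Pairs whose geodesics pass through Nora — Sara–Chen: 1/2; Sara–Ana: 1; Dmitri–Ana: 1; Chen–Fay: 1; Ana–Fay: 1.
All other pairs contribute 0.
Summing the contributions gives betweenness(Nora) = 9/2.

9/2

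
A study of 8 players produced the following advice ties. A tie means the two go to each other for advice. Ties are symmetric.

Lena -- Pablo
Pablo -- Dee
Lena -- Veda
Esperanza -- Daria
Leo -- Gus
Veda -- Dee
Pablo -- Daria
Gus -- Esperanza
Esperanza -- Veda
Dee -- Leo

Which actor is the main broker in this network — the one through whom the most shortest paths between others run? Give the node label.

Esperanza

Unnormalized betweenness of each node: Daria:3/2, Dee:9/2, Esperanza:5, Gus:3/2, Lena:1/2, Leo:3/2, Pablo:7/2, Veda:4.
Esperanza has the largest value, 5, making it the main broker — the node through which the most shortest paths run.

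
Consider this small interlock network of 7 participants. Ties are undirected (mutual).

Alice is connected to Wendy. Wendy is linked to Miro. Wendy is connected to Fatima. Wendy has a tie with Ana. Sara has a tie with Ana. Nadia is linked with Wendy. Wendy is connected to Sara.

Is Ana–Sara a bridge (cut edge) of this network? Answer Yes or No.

Even without that edge, Ana still reaches Sara via Ana – Wendy – Sara, so the network stays connected. Not a bridge.

No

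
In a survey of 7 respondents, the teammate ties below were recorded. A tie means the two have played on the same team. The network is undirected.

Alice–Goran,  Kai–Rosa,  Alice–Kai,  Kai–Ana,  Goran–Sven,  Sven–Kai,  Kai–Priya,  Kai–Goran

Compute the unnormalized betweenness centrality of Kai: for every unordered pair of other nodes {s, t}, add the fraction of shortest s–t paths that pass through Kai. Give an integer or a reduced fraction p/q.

Pairs whose geodesics pass through Kai — Priya–Sven: 1; Priya–Alice: 1; Priya–Goran: 1; Priya–Rosa: 1; Priya–Ana: 1; Sven–Alice: 1/2; Sven–Rosa: 1; Sven–Ana: 1; Alice–Rosa: 1; Alice–Ana: 1; Goran–Rosa: 1; Goran–Ana: 1; Rosa–Ana: 1.
All other pairs contribute 0.
Summing the contributions gives betweenness(Kai) = 25/2.

25/2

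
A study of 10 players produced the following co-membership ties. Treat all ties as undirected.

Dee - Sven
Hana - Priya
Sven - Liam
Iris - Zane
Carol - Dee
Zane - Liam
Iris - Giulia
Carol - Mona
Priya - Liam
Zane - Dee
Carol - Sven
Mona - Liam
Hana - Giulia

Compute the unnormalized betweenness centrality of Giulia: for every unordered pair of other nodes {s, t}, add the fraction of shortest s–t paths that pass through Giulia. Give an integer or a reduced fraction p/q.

7/3

Pairs whose geodesics pass through Giulia — Dee–Hana: 1/3; Priya–Iris: 1/2; Hana–Iris: 1; Hana–Zane: 1/2.
All other pairs contribute 0.
Summing the contributions gives betweenness(Giulia) = 7/3.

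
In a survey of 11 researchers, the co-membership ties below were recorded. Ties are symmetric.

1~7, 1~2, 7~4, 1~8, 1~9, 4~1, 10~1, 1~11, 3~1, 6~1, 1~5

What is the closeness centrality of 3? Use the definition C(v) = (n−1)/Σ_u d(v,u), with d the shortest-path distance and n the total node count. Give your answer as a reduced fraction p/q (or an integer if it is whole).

Distances from 3: 1:1, 2:2, 4:2, 5:2, 6:2, 7:2, 8:2, 9:2, 10:2, 11:2. Sum = 19.
n = 11, so closeness = 10/19.

10/19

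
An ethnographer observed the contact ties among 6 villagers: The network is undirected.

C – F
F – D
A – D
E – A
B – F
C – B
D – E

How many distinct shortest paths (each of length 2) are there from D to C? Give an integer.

1

The shortest distance is 2, and the only length-2 path is D–F–C. So there is exactly 1 shortest path.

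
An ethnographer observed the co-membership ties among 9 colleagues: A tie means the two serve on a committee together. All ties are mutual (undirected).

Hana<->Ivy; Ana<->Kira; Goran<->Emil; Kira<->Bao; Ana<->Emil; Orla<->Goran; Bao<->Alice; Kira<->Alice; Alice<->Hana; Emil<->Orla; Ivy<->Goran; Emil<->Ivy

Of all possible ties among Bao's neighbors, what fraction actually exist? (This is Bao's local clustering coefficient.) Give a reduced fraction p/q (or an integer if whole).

1

Bao's neighbors: Alice and Kira (k = 2).
Possible neighbor pairs: C(2,2) = 1. Edges among them: Alice–Kira → e = 1.
Clustering(Bao) = 1/1.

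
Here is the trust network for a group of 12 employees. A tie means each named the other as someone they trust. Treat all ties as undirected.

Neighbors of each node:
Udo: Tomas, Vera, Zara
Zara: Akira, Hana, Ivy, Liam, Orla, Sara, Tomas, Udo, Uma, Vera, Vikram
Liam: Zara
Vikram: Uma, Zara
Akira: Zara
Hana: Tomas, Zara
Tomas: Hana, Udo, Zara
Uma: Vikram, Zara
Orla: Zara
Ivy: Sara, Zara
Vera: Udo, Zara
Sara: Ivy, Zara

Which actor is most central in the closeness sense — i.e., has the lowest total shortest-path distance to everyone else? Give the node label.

Farness (sum of distances to all others) for each node — Akira:21, Hana:20, Ivy:20, Liam:21, Orla:21, Sara:20, Tomas:19, Udo:19, Uma:20, Vera:20, Vikram:20, Zara:11.
The smallest farness is 11, for Zara, so Zara has the highest closeness.

Zara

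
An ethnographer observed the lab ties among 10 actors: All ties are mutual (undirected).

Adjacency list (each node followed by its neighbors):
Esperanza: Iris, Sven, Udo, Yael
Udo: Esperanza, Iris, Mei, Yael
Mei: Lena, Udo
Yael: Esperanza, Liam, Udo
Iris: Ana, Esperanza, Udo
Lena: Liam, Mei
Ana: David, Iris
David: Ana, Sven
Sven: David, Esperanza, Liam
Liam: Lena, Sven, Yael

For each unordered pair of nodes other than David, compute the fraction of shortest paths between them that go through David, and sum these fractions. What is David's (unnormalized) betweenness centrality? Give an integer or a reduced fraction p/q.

5/2

Pairs whose geodesics pass through David — Ana–Sven: 1; Ana–Liam: 1; Ana–Lena: 1/2.
All other pairs contribute 0.
Summing the contributions gives betweenness(David) = 5/2.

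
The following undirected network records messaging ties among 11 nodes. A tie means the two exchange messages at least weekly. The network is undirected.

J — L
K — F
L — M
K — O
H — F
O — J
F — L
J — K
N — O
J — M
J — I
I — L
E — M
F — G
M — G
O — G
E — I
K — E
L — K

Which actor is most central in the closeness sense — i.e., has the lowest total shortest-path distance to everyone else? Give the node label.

Farness (sum of distances to all others) for each node — E:19, F:17, G:18, H:26, I:20, J:16, K:15, L:16, M:18, N:26, O:17.
The smallest farness is 15, for K, so K has the highest closeness.

K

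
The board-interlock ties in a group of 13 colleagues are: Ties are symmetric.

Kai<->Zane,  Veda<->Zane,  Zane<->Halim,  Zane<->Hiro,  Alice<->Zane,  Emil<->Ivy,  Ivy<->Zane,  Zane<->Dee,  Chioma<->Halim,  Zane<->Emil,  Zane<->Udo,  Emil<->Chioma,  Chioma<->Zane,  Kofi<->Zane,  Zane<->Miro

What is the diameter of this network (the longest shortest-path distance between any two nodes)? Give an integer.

Eccentricity of each node (its greatest distance to any other): Alice:2, Chioma:2, Dee:2, Emil:2, Halim:2, Hiro:2, Ivy:2, Kai:2, Kofi:2, Miro:2, Udo:2, Veda:2, Zane:1.
The maximum eccentricity is 2, realized for instance by the pair Chioma–Kofi via Chioma – Zane – Kofi. So the diameter is 2.

2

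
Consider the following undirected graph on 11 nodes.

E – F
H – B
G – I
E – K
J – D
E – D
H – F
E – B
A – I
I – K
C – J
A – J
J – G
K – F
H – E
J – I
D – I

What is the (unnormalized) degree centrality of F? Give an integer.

3

F is directly tied to E, H, and K. That is 3 neighbors, so the degree of F is 3.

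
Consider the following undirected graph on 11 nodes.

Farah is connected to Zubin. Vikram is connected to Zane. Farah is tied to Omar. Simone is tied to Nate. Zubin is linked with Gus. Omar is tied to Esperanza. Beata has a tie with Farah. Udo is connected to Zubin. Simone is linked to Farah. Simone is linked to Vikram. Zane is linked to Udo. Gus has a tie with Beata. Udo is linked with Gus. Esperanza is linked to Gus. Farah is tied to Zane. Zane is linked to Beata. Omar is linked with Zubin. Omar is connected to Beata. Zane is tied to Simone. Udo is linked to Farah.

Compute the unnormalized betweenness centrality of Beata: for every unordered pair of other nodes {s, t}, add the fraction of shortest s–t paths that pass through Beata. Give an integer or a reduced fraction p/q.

Pairs whose geodesics pass through Beata — Omar–Gus: 1/3; Omar–Vikram: 1/3; Omar–Zane: 1/2; Gus–Simone: 2/5; Gus–Vikram: 1/2; Gus–Zane: 1/2; Gus–Nate: 2/5; Gus–Farah: 1/3; Esperanza–Vikram: 2/5; Esperanza–Zane: 2/4.
All other pairs contribute 0.
Summing the contributions gives betweenness(Beata) = 21/5.

21/5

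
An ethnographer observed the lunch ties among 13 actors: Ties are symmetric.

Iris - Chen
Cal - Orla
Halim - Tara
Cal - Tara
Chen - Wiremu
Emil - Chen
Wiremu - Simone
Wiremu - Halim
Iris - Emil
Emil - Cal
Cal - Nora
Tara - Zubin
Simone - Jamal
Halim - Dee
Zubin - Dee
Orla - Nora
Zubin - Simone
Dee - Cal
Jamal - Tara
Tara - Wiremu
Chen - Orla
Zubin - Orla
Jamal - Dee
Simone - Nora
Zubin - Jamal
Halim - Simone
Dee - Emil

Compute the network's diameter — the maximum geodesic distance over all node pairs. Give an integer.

Eccentricity of each node (its greatest distance to any other): Cal:2, Chen:3, Dee:2, Emil:3, Halim:3, Iris:3, Jamal:3, Nora:3, Orla:3, Simone:3, Tara:3, Wiremu:2, Zubin:3.
The maximum eccentricity is 3, realized for instance by the pair Chen–Jamal via Chen – Emil – Dee – Jamal. So the diameter is 3.

3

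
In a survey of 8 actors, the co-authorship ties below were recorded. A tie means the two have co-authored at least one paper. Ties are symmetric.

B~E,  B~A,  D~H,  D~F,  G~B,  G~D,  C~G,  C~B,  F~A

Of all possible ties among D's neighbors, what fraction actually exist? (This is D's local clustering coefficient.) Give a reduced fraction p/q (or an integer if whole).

D's neighbors: F, G, and H (k = 3).
Possible neighbor pairs: C(3,2) = 3. Edges among them: none → e = 0.
Clustering(D) = 0/3 = 0.

0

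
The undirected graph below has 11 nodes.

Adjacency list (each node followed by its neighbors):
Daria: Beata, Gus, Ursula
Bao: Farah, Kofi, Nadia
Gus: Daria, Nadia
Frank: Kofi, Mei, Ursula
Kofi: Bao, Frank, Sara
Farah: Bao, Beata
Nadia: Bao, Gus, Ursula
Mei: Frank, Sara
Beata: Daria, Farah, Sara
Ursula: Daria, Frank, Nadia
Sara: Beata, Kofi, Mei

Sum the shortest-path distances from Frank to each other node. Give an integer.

20

Distances from Frank: Bao:2, Beata:3, Daria:2, Farah:3, Gus:3, Kofi:1, Mei:1, Nadia:2, Sara:2, Ursula:1.
Sum = 2 + 3 + 2 + 3 + 3 + 1 + 1 + 2 + 2 + 1 = 20.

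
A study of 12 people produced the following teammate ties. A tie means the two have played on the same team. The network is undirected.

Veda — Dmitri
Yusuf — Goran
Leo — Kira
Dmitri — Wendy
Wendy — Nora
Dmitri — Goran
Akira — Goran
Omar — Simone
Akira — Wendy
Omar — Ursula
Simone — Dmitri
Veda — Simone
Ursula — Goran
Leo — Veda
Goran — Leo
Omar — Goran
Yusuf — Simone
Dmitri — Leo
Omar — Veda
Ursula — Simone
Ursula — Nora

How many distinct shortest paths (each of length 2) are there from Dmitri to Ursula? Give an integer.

2

The shortest distance is 2. The length-2 paths are: Dmitri–Simone–Ursula; Dmitri–Goran–Ursula.
That gives 2 distinct shortest paths.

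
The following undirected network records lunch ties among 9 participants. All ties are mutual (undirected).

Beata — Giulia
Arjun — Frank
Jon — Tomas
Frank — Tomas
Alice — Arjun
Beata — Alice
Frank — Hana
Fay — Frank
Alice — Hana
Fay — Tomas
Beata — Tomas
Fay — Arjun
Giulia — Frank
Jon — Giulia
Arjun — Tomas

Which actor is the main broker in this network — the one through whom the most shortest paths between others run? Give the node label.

Frank

Unnormalized betweenness of each node: Alice:2, Arjun:7/3, Beata:5/2, Fay:0, Frank:41/6, Giulia:7/3, Hana:1/2, Jon:1/3, Tomas:37/6.
Frank has the largest value, 41/6, making it the main broker — the node through which the most shortest paths run.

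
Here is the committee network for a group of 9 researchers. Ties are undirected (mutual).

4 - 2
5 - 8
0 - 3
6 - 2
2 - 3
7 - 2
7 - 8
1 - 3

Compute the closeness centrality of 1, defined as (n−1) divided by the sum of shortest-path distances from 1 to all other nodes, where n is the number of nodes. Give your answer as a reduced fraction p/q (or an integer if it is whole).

Distances from 1: 0:2, 2:2, 3:1, 4:3, 5:5, 6:3, 7:3, 8:4. Sum = 23.
n = 9, so closeness = 8/23.

8/23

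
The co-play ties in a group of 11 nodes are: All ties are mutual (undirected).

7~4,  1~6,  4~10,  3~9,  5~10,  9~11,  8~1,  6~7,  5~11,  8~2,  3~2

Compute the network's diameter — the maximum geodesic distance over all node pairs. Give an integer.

5

Eccentricity of each node (its greatest distance to any other): 1:5, 2:5, 3:5, 4:5, 5:5, 6:5, 7:5, 8:5, 9:5, 10:5, 11:5.
The maximum eccentricity is 5, realized for instance by the pair 1–11 via 1 – 8 – 2 – 3 – 9 – 11. So the diameter is 5.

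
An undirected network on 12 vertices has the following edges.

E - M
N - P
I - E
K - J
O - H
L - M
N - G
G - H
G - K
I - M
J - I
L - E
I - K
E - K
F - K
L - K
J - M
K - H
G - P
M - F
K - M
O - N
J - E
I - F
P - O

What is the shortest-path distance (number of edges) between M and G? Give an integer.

One shortest route is M – K – G, which uses 2 edges, and M and G are not directly tied, so nothing shorter exists. So d(M,G) = 2.

2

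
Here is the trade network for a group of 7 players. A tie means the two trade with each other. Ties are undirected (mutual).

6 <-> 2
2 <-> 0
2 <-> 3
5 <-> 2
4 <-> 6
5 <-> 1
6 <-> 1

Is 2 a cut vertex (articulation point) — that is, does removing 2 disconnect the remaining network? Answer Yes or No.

Removing 2 leaves {1, 4, 5, and 6} with no path to {3}, so the network splits into 3 components. 2 is a cut vertex.

Yes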